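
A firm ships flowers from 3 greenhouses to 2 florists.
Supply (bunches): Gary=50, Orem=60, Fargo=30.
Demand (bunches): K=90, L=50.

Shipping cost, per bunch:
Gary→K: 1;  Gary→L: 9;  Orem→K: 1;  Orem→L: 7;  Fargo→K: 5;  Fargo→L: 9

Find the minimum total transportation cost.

500

A cheapest plan:
  Gary→K: 50 × 1 = 50
  Orem→K: 40 × 1 = 40
  Orem→L: 20 × 7 = 140
  Fargo→L: 30 × 9 = 270
Total = 50 + 40 + 140 + 270 = 500.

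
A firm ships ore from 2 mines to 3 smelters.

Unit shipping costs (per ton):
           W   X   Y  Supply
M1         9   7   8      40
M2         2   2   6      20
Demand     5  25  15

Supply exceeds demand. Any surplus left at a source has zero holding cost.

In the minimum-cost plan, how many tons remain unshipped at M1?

Minimum-cost shipments:
  M1→X: 10 × 7 = 70
  M1→Y: 15 × 8 = 120
  M2→W: 5 × 2 = 10
  M2→X: 15 × 2 = 30
Total cost = 230.
M1 ships 25 of its 40, leaving 15.

15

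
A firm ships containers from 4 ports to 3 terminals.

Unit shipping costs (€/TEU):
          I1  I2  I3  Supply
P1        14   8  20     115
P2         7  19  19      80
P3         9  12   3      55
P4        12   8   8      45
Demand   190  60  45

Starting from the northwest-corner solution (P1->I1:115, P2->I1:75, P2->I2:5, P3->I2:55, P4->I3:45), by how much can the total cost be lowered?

675

Current plan cost = 115·14 + 75·7 + 5·19 + 55·12 + 45·8 = €3250.
Optimal plan:
  P1->I1: 55 × €14 = €770
  P1->I2: 60 × €8 = €480
  P2->I1: 80 × €7 = €560
  P3->I1: 10 × €9 = €90
  P3->I3: 45 × €3 = €135
  P4->I1: 45 × €12 = €540
Optimal cost = €2575.
Saving = 3250 − 2575 = €675.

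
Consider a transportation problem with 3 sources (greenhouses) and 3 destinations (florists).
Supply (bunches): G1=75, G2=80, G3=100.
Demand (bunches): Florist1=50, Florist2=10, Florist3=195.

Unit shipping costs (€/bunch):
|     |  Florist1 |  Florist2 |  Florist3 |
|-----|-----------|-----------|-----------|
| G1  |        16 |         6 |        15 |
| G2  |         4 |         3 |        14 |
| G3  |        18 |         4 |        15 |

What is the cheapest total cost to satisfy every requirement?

An optimal shipping plan:
  G1–Florist3: 75 × €15 = €1125
  G2–Florist1: 50 × €4 = €200
  G2–Florist3: 30 × €14 = €420
  G3–Florist2: 10 × €4 = €40
  G3–Florist3: 90 × €15 = €1350
Total = 1125 + 200 + 420 + 40 + 1350 = €3135.
(Supply check: G1 ships 75; G2 ships 80; G3 ships 100.)

3135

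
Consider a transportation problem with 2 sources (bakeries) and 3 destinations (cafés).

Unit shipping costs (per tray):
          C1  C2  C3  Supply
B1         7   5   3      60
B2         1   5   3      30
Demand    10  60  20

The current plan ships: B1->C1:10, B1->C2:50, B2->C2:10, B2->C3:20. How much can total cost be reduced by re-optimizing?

60

Current plan cost = 10·7 + 50·5 + 10·5 + 20·3 = 430.
Optimal plan:
  B1–C2: 40 × 5 = 200
  B1–C3: 20 × 3 = 60
  B2–C1: 10 × 1 = 10
  B2–C2: 20 × 5 = 100
Optimal cost = 370.
Saving = 430 − 370 = 60.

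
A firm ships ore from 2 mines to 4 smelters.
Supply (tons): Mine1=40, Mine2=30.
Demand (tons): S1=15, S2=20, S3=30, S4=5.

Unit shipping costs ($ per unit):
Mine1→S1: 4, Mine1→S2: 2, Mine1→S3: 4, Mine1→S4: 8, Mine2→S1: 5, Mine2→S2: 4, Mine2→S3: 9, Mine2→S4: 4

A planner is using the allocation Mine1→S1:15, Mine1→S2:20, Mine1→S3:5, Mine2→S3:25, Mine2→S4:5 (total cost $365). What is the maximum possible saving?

Current plan cost = 15·4 + 20·2 + 5·4 + 25·9 + 5·4 = $365.
Optimal plan:
  Mine1 to S2: 10 × $2 = $20
  Mine1 to S3: 30 × $4 = $120
  Mine2 to S1: 15 × $5 = $75
  Mine2 to S2: 10 × $4 = $40
  Mine2 to S4: 5 × $4 = $20
Optimal cost = $275.
Saving = 365 − 275 = $90.

90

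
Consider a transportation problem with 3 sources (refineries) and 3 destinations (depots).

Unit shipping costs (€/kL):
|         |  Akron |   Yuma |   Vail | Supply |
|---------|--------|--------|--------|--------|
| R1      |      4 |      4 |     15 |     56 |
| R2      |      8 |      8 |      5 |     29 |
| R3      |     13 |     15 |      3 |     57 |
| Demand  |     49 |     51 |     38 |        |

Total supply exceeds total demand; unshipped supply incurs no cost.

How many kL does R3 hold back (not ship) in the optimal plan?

An optimal plan:
  R1 to Akron: 5 × €4 = €20
  R1 to Yuma: 51 × €4 = €204
  R2 to Akron: 29 × €8 = €232
  R3 to Akron: 15 × €13 = €195
  R3 to Vail: 38 × €3 = €114
Total cost = €765.
R3 ships 53 of its 57, leaving 4.

4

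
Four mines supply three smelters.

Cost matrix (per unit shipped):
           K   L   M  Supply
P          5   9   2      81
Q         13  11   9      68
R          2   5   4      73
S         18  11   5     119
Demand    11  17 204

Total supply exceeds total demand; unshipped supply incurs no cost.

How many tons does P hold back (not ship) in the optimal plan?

An optimal plan:
  P→M: 81 × 2 = 162
  R→K: 11 × 2 = 22
  R→L: 17 × 5 = 85
  R→M: 45 × 4 = 180
  S→M: 78 × 5 = 390
Total cost = 839.
P ships 81 of its 81, leaving 0.

0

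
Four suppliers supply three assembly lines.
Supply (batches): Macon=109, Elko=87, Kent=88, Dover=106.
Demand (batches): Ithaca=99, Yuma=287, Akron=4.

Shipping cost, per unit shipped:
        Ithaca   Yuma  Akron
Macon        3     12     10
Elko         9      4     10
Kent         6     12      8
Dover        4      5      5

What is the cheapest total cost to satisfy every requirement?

One minimum-cost allocation:
  Macon->Ithaca: 99 × 3 = 297
  Macon->Yuma: 10 × 12 = 120
  Elko->Yuma: 87 × 4 = 348
  Kent->Yuma: 84 × 12 = 1008
  Kent->Akron: 4 × 8 = 32
  Dover->Yuma: 106 × 5 = 530
Total = 297 + 120 + 348 + 1008 + 32 + 530 = 2335.
(Supply check: Macon ships 109; Elko ships 87; Kent ships 88; Dover ships 106.)

2335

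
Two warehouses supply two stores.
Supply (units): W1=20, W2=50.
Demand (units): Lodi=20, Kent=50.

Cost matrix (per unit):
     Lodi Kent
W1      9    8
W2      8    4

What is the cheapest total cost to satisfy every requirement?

380

A cheapest plan:
  W1 to Lodi: 20 × 9 = 180
  W2 to Kent: 50 × 4 = 200
Total = 180 + 200 = 380.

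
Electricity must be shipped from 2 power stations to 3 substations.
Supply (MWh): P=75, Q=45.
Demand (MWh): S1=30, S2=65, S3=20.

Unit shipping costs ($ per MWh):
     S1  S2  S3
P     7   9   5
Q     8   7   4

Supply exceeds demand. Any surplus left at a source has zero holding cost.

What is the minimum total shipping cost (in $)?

805

An optimal shipping plan:
  P–S1: 30 × $7 = $210
  P–S2: 20 × $9 = $180
  P–S3: 20 × $5 = $100
  Q–S2: 45 × $7 = $315
Total = 210 + 180 + 100 + 315 = $805.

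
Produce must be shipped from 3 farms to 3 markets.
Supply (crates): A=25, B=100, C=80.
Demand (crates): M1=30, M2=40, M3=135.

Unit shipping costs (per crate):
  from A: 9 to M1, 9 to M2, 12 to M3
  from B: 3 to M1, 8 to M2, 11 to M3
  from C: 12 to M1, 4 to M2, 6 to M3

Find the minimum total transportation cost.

1520

A cheapest plan:
  A→M3: 25 crates
  B→M1: 30 crates
  B→M2: 40 crates
  B→M3: 30 crates
  C→M3: 80 crates
Total cost = 1520.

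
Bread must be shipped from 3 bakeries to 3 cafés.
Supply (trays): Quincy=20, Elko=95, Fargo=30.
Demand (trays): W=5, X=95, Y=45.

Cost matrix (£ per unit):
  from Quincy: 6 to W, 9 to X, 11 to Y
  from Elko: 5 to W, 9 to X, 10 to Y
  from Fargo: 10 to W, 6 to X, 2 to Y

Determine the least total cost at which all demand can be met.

One minimum-cost allocation:
  Quincy–X: 20 × £9 = £180
  Elko–W: 5 × £5 = £25
  Elko–X: 75 × £9 = £675
  Elko–Y: 15 × £10 = £150
  Fargo–Y: 30 × £2 = £60
Total = 180 + 25 + 675 + 150 + 60 = £1090.
(Supply check: Quincy ships 20; Elko ships 95; Fargo ships 30.)

1090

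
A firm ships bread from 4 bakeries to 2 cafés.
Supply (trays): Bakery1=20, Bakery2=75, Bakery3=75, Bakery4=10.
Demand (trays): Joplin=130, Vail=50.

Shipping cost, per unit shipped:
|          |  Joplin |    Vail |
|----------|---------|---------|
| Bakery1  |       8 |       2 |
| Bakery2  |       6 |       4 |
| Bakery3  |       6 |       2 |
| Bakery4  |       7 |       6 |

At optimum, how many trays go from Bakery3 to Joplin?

Optimal shipments:
  Bakery1→Vail: 20 trays
  Bakery2→Joplin: 75 trays
  Bakery3→Joplin: 45 trays
  Bakery3→Vail: 30 trays
  Bakery4→Joplin: 10 trays
Total cost = 890.
So Bakery3→Joplin carries 45 trays.

45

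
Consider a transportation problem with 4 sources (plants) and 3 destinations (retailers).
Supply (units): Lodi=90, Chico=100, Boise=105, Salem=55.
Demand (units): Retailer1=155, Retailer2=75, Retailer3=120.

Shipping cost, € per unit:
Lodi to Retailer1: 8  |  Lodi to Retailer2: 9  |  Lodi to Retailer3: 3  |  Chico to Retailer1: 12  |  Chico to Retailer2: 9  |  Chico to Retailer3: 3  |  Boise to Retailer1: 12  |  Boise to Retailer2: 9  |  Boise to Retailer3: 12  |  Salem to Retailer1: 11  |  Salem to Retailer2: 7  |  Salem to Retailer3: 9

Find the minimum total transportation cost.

A cheapest plan:
  Lodi->Retailer1: 70 × €8 = €560
  Lodi->Retailer3: 20 × €3 = €60
  Chico->Retailer3: 100 × €3 = €300
  Boise->Retailer1: 85 × €12 = €1020
  Boise->Retailer2: 20 × €9 = €180
  Salem->Retailer2: 55 × €7 = €385
Total = 560 + 60 + 300 + 1020 + 180 + 385 = €2505.
(Supply check: Lodi ships 90; Chico ships 100; Boise ships 105; Salem ships 55.)

2505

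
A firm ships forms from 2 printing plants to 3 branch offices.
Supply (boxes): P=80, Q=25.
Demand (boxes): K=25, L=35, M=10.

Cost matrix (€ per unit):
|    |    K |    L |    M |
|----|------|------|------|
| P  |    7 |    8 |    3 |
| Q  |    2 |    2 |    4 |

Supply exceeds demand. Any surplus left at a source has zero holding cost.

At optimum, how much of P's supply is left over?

An optimal plan:
  P–K: 25 × €7 = €175
  P–L: 10 × €8 = €80
  P–M: 10 × €3 = €30
  Q–L: 25 × €2 = €50
Total cost = €335.
P ships 45 of its 80, leaving 35.

35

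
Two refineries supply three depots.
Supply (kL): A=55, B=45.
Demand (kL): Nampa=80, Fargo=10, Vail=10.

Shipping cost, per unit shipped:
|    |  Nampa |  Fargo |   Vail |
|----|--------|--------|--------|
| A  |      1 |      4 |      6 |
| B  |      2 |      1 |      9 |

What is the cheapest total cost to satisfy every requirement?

A cheapest plan:
  A–Nampa: 45 × 1 = 45
  A–Vail: 10 × 6 = 60
  B–Nampa: 35 × 2 = 70
  B–Fargo: 10 × 1 = 10
Total = 45 + 60 + 70 + 10 = 185.
(Supply check: A ships 55; B ships 45.)

185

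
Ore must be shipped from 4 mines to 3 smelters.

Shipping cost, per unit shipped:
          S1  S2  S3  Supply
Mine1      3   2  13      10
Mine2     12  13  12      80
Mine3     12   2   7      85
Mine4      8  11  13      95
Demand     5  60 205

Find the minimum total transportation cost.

2535

An optimal shipping plan:
  Mine1→S2: 10 × 2 = 20
  Mine2→S3: 80 × 12 = 960
  Mine3→S2: 50 × 2 = 100
  Mine3→S3: 35 × 7 = 245
  Mine4→S1: 5 × 8 = 40
  Mine4→S3: 90 × 13 = 1170
Total = 20 + 960 + 100 + 245 + 40 + 1170 = 2535.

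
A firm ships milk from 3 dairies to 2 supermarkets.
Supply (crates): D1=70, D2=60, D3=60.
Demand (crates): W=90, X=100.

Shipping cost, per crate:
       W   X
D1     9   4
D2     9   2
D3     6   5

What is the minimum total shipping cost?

Optimal allocation:
  D1->W: 30 × 9 = 270
  D1->X: 40 × 4 = 160
  D2->X: 60 × 2 = 120
  D3->W: 60 × 6 = 360
Total = 270 + 160 + 120 + 360 = 910.
(Supply check: D1 ships 70; D2 ships 60; D3 ships 60.)

910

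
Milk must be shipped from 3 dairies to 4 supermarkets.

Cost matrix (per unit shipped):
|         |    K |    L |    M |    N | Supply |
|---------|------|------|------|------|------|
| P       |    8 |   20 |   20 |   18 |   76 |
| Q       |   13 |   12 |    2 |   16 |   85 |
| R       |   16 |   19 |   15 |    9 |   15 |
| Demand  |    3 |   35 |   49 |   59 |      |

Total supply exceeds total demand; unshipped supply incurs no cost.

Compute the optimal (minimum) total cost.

An optimal shipping plan:
  P–K: 3 × 8 = 24
  P–N: 43 × 18 = 774
  Q–L: 35 × 12 = 420
  Q–M: 49 × 2 = 98
  Q–N: 1 × 16 = 16
  R–N: 15 × 9 = 135
Total = 24 + 774 + 420 + 98 + 16 + 135 = 1467.
(Supply check: P ships 46; Q ships 85; R ships 15.)

1467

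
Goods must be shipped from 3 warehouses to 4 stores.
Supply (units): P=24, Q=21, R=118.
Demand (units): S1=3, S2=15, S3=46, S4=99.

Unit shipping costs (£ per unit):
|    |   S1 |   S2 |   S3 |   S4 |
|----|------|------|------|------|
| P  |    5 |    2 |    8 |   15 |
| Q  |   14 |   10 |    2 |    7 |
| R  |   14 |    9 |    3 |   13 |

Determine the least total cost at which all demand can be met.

Optimal allocation:
  P->S1: 3 × £5 = £15
  P->S2: 15 × £2 = £30
  P->S4: 6 × £15 = £90
  Q->S4: 21 × £7 = £147
  R->S3: 46 × £3 = £138
  R->S4: 72 × £13 = £936
Total = 15 + 30 + 90 + 147 + 138 + 936 = £1356.
(Supply check: P ships 24; Q ships 21; R ships 118.)

1356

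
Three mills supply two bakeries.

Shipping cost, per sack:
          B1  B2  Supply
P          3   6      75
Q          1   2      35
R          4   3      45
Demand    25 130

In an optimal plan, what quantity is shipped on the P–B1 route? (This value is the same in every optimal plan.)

25

Solving gives:
  P→B1: 25 × 3 = 75
  P→B2: 50 × 6 = 300
  Q→B2: 35 × 2 = 70
  R→B2: 45 × 3 = 135
Total cost = 580.
So P→B1 carries 25 sacks.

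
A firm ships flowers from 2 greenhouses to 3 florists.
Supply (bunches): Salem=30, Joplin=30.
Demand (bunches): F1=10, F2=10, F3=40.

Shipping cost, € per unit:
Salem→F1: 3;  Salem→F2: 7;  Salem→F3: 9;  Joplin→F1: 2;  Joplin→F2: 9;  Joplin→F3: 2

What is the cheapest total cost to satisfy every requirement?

An optimal shipping plan:
  Salem→F1: 10 × €3 = €30
  Salem→F2: 10 × €7 = €70
  Salem→F3: 10 × €9 = €90
  Joplin→F3: 30 × €2 = €60
Total = 30 + 70 + 90 + 60 = €250.
(Supply check: Salem ships 30; Joplin ships 30.)

250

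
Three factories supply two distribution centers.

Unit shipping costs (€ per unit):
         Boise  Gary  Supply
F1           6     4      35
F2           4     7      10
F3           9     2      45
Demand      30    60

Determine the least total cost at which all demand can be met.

An optimal shipping plan:
  F1→Boise: 20 × €6 = €120
  F1→Gary: 15 × €4 = €60
  F2→Boise: 10 × €4 = €40
  F3→Gary: 45 × €2 = €90
Total = 120 + 60 + 40 + 90 = €310.
(Supply check: F1 ships 35; F2 ships 10; F3 ships 45.)

310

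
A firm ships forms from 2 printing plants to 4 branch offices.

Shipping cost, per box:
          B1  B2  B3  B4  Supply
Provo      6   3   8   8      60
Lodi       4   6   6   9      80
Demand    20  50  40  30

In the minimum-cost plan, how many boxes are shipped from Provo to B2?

50

The minimum-cost plan:
  Provo–B2: 50 × 3 = 150
  Provo–B4: 10 × 8 = 80
  Lodi–B1: 20 × 4 = 80
  Lodi–B3: 40 × 6 = 240
  Lodi–B4: 20 × 9 = 180
Total cost = 730.
So Provo→B2 carries 50 boxes.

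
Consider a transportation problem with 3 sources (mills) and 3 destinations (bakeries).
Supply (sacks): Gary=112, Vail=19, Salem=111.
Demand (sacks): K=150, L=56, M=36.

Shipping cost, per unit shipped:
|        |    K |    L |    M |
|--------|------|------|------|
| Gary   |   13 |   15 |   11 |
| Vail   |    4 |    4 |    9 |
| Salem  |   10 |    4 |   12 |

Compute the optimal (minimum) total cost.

2234

Optimal allocation:
  Gary→K: 76 × 13 = 988
  Gary→M: 36 × 11 = 396
  Vail→K: 19 × 4 = 76
  Salem→K: 55 × 10 = 550
  Salem→L: 56 × 4 = 224
Total = 988 + 396 + 76 + 550 + 224 = 2234.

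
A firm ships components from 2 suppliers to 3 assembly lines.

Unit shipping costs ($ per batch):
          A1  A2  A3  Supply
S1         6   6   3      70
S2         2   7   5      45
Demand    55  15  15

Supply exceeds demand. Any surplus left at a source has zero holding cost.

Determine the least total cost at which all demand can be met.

Optimal allocation:
  S1 to A1: 10 × $6 = $60
  S1 to A2: 15 × $6 = $90
  S1 to A3: 15 × $3 = $45
  S2 to A1: 45 × $2 = $90
Total = 60 + 90 + 45 + 90 = $285.

285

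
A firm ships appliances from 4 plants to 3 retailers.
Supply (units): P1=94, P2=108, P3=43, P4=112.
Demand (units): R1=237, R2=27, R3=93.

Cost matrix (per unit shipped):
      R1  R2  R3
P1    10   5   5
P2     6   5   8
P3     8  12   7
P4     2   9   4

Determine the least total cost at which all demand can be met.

One minimum-cost allocation:
  P1 to R2: 1 × 5 = 5
  P1 to R3: 93 × 5 = 465
  P2 to R1: 82 × 6 = 492
  P2 to R2: 26 × 5 = 130
  P3 to R1: 43 × 8 = 344
  P4 to R1: 112 × 2 = 224
Total = 5 + 465 + 492 + 130 + 344 + 224 = 1660.

1660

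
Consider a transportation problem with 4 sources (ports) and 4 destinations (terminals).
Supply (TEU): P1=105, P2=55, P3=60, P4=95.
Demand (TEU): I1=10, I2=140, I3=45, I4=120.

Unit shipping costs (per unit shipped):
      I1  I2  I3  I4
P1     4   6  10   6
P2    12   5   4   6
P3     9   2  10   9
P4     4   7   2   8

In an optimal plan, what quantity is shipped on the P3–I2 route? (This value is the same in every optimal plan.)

60

Solving gives:
  P1 to I4: 105 × 6 = 630
  P2 to I2: 40 × 5 = 200
  P2 to I4: 15 × 6 = 90
  P3 to I2: 60 × 2 = 120
  P4 to I1: 10 × 4 = 40
  P4 to I2: 40 × 7 = 280
  P4 to I3: 45 × 2 = 90
Total cost = 1450.
So P3→I2 carries 60 TEU.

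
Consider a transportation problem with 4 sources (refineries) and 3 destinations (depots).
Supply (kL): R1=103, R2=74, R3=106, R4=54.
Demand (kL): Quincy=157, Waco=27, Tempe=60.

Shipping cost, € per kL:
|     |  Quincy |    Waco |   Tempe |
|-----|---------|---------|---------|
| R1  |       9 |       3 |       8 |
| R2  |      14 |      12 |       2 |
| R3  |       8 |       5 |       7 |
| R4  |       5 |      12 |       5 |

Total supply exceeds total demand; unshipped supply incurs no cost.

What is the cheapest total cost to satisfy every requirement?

1295

One minimum-cost allocation:
  R1->Waco: 27 kL
  R2->Tempe: 60 kL
  R3->Quincy: 103 kL
  R4->Quincy: 54 kL
Total cost = €1295.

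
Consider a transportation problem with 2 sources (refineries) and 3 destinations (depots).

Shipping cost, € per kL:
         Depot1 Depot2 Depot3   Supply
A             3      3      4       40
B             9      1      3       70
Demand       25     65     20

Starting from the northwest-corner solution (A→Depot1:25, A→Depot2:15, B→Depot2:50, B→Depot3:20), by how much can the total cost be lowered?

15

Current plan cost = 25·3 + 15·3 + 50·1 + 20·3 = €230.
Optimal plan:
  A–Depot1: 25 kL
  A–Depot3: 15 kL
  B–Depot2: 65 kL
  B–Depot3: 5 kL
Optimal cost = €215.
Saving = 230 − 215 = €15.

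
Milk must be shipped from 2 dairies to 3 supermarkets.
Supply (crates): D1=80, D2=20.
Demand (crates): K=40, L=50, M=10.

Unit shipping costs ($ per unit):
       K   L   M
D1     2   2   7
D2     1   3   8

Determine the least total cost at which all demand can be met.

230

A cheapest plan:
  D1–K: 20 × $2 = $40
  D1–L: 50 × $2 = $100
  D1–M: 10 × $7 = $70
  D2–K: 20 × $1 = $20
Total = 40 + 100 + 70 + 20 = $230.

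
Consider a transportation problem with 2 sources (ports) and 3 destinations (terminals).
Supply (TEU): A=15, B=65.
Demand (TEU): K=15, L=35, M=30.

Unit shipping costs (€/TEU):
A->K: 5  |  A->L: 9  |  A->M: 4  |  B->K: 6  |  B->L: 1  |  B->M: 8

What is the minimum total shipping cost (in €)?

Optimal allocation:
  A to M: 15 TEU
  B to K: 15 TEU
  B to L: 35 TEU
  B to M: 15 TEU
Total cost = €305.

305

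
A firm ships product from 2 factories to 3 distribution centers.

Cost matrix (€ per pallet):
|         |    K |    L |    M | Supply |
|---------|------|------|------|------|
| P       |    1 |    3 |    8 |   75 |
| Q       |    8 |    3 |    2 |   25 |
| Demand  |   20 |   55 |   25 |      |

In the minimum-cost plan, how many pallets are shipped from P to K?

20

Optimal shipments:
  P→K: 20 × €1 = €20
  P→L: 55 × €3 = €165
  Q→M: 25 × €2 = €50
Total cost = €235.
So P→K carries 20 pallets.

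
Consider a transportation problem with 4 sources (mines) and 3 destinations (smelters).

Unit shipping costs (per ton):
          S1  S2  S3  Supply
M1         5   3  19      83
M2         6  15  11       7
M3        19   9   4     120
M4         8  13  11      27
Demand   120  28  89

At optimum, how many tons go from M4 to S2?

Solving gives:
  M1->S1: 83 tons
  M2->S1: 7 tons
  M3->S1: 3 tons
  M3->S2: 28 tons
  M3->S3: 89 tons
  M4->S1: 27 tons
Total cost = 1338.
The route M4→S2 is not used.

0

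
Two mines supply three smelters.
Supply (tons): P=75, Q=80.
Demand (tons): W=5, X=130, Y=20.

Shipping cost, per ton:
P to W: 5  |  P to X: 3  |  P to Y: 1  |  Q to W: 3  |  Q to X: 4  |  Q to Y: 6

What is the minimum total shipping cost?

500

One minimum-cost allocation:
  P→X: 55 × 3 = 165
  P→Y: 20 × 1 = 20
  Q→W: 5 × 3 = 15
  Q→X: 75 × 4 = 300
Total = 165 + 20 + 15 + 300 = 500.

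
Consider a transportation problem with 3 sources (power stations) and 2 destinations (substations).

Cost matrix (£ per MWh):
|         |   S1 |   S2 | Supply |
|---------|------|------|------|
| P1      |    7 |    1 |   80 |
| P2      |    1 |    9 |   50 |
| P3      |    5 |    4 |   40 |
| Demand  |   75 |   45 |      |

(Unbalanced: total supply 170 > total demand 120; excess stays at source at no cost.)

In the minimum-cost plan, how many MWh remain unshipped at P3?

An optimal plan:
  P1→S2: 45 × £1 = £45
  P2→S1: 50 × £1 = £50
  P3→S1: 25 × £5 = £125
Total cost = £220.
P3 ships 25 of its 40, leaving 15.

15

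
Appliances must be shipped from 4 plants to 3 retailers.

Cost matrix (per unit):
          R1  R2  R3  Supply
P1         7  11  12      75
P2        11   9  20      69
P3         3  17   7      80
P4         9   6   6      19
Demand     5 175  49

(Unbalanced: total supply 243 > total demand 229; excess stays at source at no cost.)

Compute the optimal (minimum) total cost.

2122

One minimum-cost allocation:
  P1->R2: 75 × 11 = 825
  P2->R2: 69 × 9 = 621
  P3->R1: 5 × 3 = 15
  P3->R2: 12 × 17 = 204
  P3->R3: 49 × 7 = 343
  P4->R2: 19 × 6 = 114
Total = 825 + 621 + 15 + 204 + 343 + 114 = 2122.
(Supply check: P1 ships 75; P2 ships 69; P3 ships 66; P4 ships 19.)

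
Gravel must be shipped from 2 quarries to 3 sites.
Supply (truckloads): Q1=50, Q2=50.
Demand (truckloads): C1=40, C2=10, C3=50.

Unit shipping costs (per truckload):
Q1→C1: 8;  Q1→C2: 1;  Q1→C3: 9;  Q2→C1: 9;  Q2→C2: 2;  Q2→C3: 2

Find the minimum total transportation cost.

430

One minimum-cost allocation:
  Q1 to C1: 40 × 8 = 320
  Q1 to C2: 10 × 1 = 10
  Q2 to C3: 50 × 2 = 100
Total = 320 + 10 + 100 = 430.
(Supply check: Q1 ships 50; Q2 ships 50.)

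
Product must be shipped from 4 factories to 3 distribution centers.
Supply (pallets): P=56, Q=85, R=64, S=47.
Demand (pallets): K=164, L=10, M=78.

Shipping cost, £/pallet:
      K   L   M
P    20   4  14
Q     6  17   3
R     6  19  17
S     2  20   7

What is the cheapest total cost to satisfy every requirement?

An optimal shipping plan:
  P to L: 10 × £4 = £40
  P to M: 46 × £14 = £644
  Q to K: 53 × £6 = £318
  Q to M: 32 × £3 = £96
  R to K: 64 × £6 = £384
  S to K: 47 × £2 = £94
Total = 40 + 644 + 318 + 96 + 384 + 94 = £1576.

1576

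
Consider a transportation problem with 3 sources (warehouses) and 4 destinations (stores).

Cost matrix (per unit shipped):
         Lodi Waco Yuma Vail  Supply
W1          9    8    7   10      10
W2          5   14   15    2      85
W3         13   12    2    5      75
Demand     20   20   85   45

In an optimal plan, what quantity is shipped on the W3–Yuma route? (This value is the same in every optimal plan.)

Optimal shipments:
  W1->Yuma: 10 units
  W2->Lodi: 20 units
  W2->Waco: 20 units
  W2->Vail: 45 units
  W3->Yuma: 75 units
Total cost = 690.
So W3→Yuma carries 75 units.

75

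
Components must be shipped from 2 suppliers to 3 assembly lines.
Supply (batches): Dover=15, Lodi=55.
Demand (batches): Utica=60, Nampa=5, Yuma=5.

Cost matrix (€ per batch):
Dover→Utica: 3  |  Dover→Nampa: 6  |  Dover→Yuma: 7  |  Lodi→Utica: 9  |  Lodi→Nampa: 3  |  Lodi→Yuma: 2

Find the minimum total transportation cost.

475

An optimal shipping plan:
  Dover–Utica: 15 × €3 = €45
  Lodi–Utica: 45 × €9 = €405
  Lodi–Nampa: 5 × €3 = €15
  Lodi–Yuma: 5 × €2 = €10
Total = 45 + 405 + 15 + 10 = €475.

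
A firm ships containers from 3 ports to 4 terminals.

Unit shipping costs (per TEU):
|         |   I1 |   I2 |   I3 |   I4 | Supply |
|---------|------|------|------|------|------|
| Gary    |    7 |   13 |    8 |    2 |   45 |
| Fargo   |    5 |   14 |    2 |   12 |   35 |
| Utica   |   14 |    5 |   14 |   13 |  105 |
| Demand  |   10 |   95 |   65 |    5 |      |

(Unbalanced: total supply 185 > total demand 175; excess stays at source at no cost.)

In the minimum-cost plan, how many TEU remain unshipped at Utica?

10

Minimum-cost shipments:
  Gary->I1: 10 × 7 = 70
  Gary->I3: 30 × 8 = 240
  Gary->I4: 5 × 2 = 10
  Fargo->I3: 35 × 2 = 70
  Utica->I2: 95 × 5 = 475
Total cost = 865.
Utica ships 95 of its 105, leaving 10.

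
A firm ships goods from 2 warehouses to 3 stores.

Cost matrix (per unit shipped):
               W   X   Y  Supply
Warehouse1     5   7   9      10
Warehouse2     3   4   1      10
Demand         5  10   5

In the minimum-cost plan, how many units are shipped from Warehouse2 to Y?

5

Optimal shipments:
  Warehouse1->W: 5 × 5 = 25
  Warehouse1->X: 5 × 7 = 35
  Warehouse2->X: 5 × 4 = 20
  Warehouse2->Y: 5 × 1 = 5
Total cost = 85.
So Warehouse2→Y carries 5 units.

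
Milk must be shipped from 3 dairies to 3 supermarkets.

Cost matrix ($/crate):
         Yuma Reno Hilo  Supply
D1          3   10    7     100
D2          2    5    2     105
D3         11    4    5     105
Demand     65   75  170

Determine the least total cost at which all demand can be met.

A cheapest plan:
  D1->Yuma: 65 × $3 = $195
  D1->Hilo: 35 × $7 = $245
  D2->Hilo: 105 × $2 = $210
  D3->Reno: 75 × $4 = $300
  D3->Hilo: 30 × $5 = $150
Total = 195 + 245 + 210 + 300 + 150 = $1100.

1100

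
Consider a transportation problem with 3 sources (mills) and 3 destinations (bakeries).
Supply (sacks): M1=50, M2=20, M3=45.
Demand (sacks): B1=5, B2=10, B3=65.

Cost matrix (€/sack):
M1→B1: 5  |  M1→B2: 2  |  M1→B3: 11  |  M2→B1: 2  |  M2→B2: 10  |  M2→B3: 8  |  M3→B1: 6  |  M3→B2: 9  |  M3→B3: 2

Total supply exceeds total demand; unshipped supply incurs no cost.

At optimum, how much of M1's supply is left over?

35

Minimum-cost shipments:
  M1->B2: 10 × €2 = €20
  M1->B3: 5 × €11 = €55
  M2->B1: 5 × €2 = €10
  M2->B3: 15 × €8 = €120
  M3->B3: 45 × €2 = €90
Total cost = €295.
M1 ships 15 of its 50, leaving 35.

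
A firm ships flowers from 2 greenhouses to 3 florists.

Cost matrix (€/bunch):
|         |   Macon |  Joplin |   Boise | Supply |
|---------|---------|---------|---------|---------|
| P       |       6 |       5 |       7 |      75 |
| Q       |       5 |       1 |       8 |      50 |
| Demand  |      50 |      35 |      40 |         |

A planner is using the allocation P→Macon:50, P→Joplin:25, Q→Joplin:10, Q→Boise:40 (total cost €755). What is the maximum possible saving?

Current plan cost = 50·6 + 25·5 + 10·1 + 40·8 = €755.
Optimal plan:
  P to Macon: 35 bunches
  P to Boise: 40 bunches
  Q to Macon: 15 bunches
  Q to Joplin: 35 bunches
Optimal cost = €600.
Saving = 755 − 600 = €155.

155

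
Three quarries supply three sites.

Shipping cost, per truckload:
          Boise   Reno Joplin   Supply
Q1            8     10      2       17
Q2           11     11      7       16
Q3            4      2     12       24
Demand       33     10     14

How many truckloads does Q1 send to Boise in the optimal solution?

Optimal shipments:
  Q1–Boise: 3 × 8 = 24
  Q1–Joplin: 14 × 2 = 28
  Q2–Boise: 16 × 11 = 176
  Q3–Boise: 14 × 4 = 56
  Q3–Reno: 10 × 2 = 20
Total cost = 304.
So Q1→Boise carries 3 truckloads.

3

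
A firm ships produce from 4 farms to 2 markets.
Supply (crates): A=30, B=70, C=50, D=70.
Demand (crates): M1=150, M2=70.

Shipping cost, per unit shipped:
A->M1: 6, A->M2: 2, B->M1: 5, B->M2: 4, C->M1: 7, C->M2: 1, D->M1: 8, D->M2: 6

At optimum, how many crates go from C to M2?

Solving gives:
  A–M1: 10 × 6 = 60
  A–M2: 20 × 2 = 40
  B–M1: 70 × 5 = 350
  C–M2: 50 × 1 = 50
  D–M1: 70 × 8 = 560
Total cost = 1060.
So C→M2 carries 50 crates.

50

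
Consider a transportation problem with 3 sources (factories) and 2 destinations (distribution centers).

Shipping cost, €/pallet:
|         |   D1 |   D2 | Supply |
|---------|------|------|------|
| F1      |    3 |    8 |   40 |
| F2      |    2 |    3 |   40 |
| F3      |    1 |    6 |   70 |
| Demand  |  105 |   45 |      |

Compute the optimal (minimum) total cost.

One minimum-cost allocation:
  F1->D1: 40 pallets
  F2->D2: 40 pallets
  F3->D1: 65 pallets
  F3->D2: 5 pallets
Total cost = €335.

335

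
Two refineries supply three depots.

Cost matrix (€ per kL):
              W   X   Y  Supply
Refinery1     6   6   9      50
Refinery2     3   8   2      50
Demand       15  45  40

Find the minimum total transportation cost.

410

One minimum-cost allocation:
  Refinery1→W: 5 × €6 = €30
  Refinery1→X: 45 × €6 = €270
  Refinery2→W: 10 × €3 = €30
  Refinery2→Y: 40 × €2 = €80
Total = 30 + 270 + 30 + 80 = €410.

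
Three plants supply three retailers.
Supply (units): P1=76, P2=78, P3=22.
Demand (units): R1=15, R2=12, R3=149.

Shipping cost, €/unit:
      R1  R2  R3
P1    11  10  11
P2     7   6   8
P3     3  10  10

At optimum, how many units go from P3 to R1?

15

The minimum-cost plan:
  P1 to R3: 76 units
  P2 to R2: 12 units
  P2 to R3: 66 units
  P3 to R1: 15 units
  P3 to R3: 7 units
Total cost = €1551.
So P3→R1 carries 15 units.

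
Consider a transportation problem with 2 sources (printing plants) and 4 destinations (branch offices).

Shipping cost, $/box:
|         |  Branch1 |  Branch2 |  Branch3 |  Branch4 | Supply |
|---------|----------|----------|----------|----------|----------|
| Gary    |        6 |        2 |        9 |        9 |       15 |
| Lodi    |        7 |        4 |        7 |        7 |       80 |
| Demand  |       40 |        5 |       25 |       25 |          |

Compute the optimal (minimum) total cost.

630

Optimal allocation:
  Gary→Branch1: 10 × $6 = $60
  Gary→Branch2: 5 × $2 = $10
  Lodi→Branch1: 30 × $7 = $210
  Lodi→Branch3: 25 × $7 = $175
  Lodi→Branch4: 25 × $7 = $175
Total = 60 + 10 + 210 + 175 + 175 = $630.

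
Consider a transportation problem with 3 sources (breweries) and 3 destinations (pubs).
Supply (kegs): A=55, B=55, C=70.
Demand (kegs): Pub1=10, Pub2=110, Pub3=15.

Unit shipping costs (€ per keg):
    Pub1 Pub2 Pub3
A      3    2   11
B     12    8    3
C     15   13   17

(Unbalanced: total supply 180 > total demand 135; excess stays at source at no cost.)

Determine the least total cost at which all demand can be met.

810

Optimal allocation:
  A–Pub1: 10 × €3 = €30
  A–Pub2: 45 × €2 = €90
  B–Pub2: 40 × €8 = €320
  B–Pub3: 15 × €3 = €45
  C–Pub2: 25 × €13 = €325
Total = 30 + 90 + 320 + 45 + 325 = €810.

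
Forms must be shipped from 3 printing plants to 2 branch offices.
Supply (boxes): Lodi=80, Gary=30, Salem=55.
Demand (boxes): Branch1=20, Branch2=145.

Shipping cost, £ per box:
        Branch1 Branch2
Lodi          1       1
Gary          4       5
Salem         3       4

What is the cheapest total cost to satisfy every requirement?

430

An optimal shipping plan:
  Lodi→Branch2: 80 × £1 = £80
  Gary→Branch1: 20 × £4 = £80
  Gary→Branch2: 10 × £5 = £50
  Salem→Branch2: 55 × £4 = £220
Total = 80 + 80 + 50 + 220 = £430.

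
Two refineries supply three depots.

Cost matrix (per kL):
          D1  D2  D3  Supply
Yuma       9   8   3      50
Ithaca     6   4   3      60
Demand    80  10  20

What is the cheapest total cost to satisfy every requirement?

670

One minimum-cost allocation:
  Yuma–D1: 30 kL
  Yuma–D3: 20 kL
  Ithaca–D1: 50 kL
  Ithaca–D2: 10 kL
Total cost = 670.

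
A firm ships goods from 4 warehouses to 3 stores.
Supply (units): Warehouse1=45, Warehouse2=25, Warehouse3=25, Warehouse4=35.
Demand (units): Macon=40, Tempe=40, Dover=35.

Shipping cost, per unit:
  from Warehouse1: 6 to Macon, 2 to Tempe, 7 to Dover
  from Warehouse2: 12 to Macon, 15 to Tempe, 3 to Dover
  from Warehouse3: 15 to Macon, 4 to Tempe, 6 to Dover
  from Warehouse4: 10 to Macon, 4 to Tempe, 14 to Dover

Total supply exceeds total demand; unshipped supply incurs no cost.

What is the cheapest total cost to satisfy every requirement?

An optimal shipping plan:
  Warehouse1→Macon: 40 × 6 = 240
  Warehouse1→Tempe: 5 × 2 = 10
  Warehouse2→Dover: 25 × 3 = 75
  Warehouse3→Tempe: 15 × 4 = 60
  Warehouse3→Dover: 10 × 6 = 60
  Warehouse4→Tempe: 20 × 4 = 80
Total = 240 + 10 + 75 + 60 + 60 + 80 = 525.
(Supply check: Warehouse1 ships 45; Warehouse2 ships 25; Warehouse3 ships 25; Warehouse4 ships 20.)

525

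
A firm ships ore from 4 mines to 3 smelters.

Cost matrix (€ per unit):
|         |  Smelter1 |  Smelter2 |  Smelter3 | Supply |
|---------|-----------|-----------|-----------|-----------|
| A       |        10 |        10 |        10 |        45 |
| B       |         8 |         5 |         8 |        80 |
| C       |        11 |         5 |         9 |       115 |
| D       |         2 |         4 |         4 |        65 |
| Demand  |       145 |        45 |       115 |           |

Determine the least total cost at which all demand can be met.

2075

One minimum-cost allocation:
  A–Smelter3: 45 tons
  B–Smelter1: 80 tons
  C–Smelter2: 45 tons
  C–Smelter3: 70 tons
  D–Smelter1: 65 tons
Total cost = €2075.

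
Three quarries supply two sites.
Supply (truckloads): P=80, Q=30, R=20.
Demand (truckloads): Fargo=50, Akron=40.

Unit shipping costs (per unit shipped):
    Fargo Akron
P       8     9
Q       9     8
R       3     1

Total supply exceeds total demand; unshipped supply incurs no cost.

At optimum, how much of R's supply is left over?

0

Minimum-cost shipments:
  P–Fargo: 50 × 8 = 400
  Q–Akron: 20 × 8 = 160
  R–Akron: 20 × 1 = 20
Total cost = 580.
R ships 20 of its 20, leaving 0.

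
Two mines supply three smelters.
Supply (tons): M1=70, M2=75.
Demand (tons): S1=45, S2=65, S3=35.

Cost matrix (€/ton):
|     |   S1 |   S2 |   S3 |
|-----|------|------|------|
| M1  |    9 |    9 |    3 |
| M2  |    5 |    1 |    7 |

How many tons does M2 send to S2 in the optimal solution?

Solving gives:
  M1->S1: 35 × €9 = €315
  M1->S3: 35 × €3 = €105
  M2->S1: 10 × €5 = €50
  M2->S2: 65 × €1 = €65
Total cost = €535.
So M2→S2 carries 65 tons.

65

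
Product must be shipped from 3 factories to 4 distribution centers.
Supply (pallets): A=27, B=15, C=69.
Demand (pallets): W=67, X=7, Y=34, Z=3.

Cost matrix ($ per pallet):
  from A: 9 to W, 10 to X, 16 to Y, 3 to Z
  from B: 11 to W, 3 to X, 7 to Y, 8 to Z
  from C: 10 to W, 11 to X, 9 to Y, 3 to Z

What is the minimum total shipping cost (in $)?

963

An optimal shipping plan:
  A→W: 27 × $9 = $243
  B→X: 7 × $3 = $21
  B→Y: 8 × $7 = $56
  C→W: 40 × $10 = $400
  C→Y: 26 × $9 = $234
  C→Z: 3 × $3 = $9
Total = 243 + 21 + 56 + 400 + 234 + 9 = $963.
(Supply check: A ships 27; B ships 15; C ships 69.)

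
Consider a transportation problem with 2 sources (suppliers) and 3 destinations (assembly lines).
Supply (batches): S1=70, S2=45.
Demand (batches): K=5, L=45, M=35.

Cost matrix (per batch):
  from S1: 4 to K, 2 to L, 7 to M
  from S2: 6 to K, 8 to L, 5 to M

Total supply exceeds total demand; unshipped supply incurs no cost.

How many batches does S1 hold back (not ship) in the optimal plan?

20

An optimal plan:
  S1 to K: 5 batches
  S1 to L: 45 batches
  S2 to M: 35 batches
Total cost = 285.
S1 ships 50 of its 70, leaving 20.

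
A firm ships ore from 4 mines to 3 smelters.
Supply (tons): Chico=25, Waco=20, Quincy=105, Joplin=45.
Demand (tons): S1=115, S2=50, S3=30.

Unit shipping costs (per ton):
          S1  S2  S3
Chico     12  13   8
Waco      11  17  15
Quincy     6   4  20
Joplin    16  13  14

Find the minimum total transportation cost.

Optimal allocation:
  Chico to S3: 25 tons
  Waco to S1: 20 tons
  Quincy to S1: 95 tons
  Quincy to S2: 10 tons
  Joplin to S2: 40 tons
  Joplin to S3: 5 tons
Total cost = 1620.

1620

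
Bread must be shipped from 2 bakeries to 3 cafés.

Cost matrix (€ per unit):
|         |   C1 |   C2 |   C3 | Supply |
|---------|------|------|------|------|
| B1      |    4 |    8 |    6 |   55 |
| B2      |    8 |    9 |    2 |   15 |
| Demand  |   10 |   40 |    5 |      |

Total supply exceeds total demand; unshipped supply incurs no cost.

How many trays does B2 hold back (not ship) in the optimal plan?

10

Minimum-cost shipments:
  B1 to C1: 10 × €4 = €40
  B1 to C2: 40 × €8 = €320
  B2 to C3: 5 × €2 = €10
Total cost = €370.
B2 ships 5 of its 15, leaving 10.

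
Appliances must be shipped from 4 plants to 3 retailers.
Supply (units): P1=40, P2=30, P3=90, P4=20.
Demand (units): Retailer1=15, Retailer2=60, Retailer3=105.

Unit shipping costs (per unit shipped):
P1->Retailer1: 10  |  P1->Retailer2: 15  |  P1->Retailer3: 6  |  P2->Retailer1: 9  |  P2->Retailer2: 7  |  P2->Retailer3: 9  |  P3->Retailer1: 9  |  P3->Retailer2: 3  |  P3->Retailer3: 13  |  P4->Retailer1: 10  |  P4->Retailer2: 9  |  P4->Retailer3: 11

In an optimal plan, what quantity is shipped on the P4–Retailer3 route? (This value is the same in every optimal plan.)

Solving gives:
  P1→Retailer3: 40 × 6 = 240
  P2→Retailer3: 30 × 9 = 270
  P3→Retailer1: 15 × 9 = 135
  P3→Retailer2: 60 × 3 = 180
  P3→Retailer3: 15 × 13 = 195
  P4→Retailer3: 20 × 11 = 220
Total cost = 1240.
So P4→Retailer3 carries 20 units.

20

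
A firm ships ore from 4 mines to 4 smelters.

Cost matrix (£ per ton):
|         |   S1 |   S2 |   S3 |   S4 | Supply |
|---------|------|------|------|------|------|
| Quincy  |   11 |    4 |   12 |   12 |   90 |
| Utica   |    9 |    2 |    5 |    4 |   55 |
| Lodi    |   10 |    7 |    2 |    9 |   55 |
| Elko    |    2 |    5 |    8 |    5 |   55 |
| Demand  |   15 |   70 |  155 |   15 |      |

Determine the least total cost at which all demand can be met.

One minimum-cost allocation:
  Quincy->S2: 70 × £4 = £280
  Quincy->S3: 20 × £12 = £240
  Utica->S3: 55 × £5 = £275
  Lodi->S3: 55 × £2 = £110
  Elko->S1: 15 × £2 = £30
  Elko->S3: 25 × £8 = £200
  Elko->S4: 15 × £5 = £75
Total = 280 + 240 + 275 + 110 + 30 + 200 + 75 = £1210.
(Supply check: Quincy ships 90; Utica ships 55; Lodi ships 55; Elko ships 55.)

1210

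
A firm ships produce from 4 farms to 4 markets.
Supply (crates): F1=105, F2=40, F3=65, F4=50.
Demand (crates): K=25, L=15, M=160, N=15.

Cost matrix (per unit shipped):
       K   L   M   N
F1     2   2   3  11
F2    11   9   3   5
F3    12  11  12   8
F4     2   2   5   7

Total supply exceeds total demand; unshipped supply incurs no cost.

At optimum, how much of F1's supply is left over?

An optimal plan:
  F1 to M: 105 × 3 = 315
  F2 to M: 40 × 3 = 120
  F3 to M: 5 × 12 = 60
  F3 to N: 15 × 8 = 120
  F4 to K: 25 × 2 = 50
  F4 to L: 15 × 2 = 30
  F4 to M: 10 × 5 = 50
Total cost = 745.
F1 ships 105 of its 105, leaving 0.

0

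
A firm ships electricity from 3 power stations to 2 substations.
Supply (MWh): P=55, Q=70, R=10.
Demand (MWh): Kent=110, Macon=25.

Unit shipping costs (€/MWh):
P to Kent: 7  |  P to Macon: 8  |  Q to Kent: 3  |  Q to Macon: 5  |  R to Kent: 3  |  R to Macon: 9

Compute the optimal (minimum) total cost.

One minimum-cost allocation:
  P->Kent: 30 × €7 = €210
  P->Macon: 25 × €8 = €200
  Q->Kent: 70 × €3 = €210
  R->Kent: 10 × €3 = €30
Total = 210 + 200 + 210 + 30 = €650.

650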